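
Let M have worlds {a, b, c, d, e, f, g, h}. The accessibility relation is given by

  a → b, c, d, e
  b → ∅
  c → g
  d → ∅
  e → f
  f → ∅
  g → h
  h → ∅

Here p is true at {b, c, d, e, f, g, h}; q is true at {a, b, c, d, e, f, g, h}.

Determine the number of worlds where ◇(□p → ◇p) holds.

2

a: successors {b, c, d, e}; □p → ◇p there: b:F, c:T, d:F, e:T. ✓
b: no successors, so ◇(□p → ◇p) fails. ✗
c: successors {g}; □p → ◇p there: g:T. ✓
d: no successors, so ◇(□p → ◇p) fails. ✗
e: successors {f}; □p → ◇p there: f:F. ✗
f: no successors, so ◇(□p → ◇p) fails. ✗
g: successors {h}; □p → ◇p there: h:F. ✗
h: no successors, so ◇(□p → ◇p) fails. ✗
Satisfying worlds: {a, c}.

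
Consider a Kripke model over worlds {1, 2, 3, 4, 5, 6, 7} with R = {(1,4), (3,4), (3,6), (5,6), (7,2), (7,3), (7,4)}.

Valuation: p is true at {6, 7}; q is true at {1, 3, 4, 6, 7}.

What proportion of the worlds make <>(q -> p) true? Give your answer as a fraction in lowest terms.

1: successors {4}; q -> p there: 4:F. ✗
2: no successors, so <>(q -> p) fails. ✗
3: successors {4, 6}; q -> p there: 4:F, 6:T. ✓
4: no successors, so <>(q -> p) fails. ✗
5: successors {6}; q -> p there: 6:T. ✓
6: no successors, so <>(q -> p) fails. ✗
7: successors {2, 3, 4}; q -> p there: 2:T, 3:F, 4:F. ✓
That's 3 of 7 worlds, so 3/7.

3/7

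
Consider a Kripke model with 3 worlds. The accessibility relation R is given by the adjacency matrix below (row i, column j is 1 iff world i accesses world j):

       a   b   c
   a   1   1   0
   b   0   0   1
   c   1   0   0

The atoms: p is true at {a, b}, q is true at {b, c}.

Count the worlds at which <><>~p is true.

a: successors {a, b}; <>~p there: a:F, b:T. ✓
b: successors {c}; <>~p there: c:F. ✗
c: successors {a}; <>~p there: a:F. ✗
Satisfying worlds: {a}.

1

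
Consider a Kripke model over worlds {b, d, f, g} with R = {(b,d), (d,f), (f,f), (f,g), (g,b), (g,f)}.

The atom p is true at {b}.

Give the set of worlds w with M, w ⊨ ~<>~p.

∅

b: <>~p is T. ✗
d: <>~p is T. ✗
f: <>~p is T. ✗
g: <>~p is T. ✗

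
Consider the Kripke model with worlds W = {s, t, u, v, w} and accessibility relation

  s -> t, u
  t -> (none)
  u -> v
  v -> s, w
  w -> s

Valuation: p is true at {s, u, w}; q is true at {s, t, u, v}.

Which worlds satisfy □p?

{t, v, w}

s: successors {t, u}; p there: t:F, u:T. ✗
t: no successors, so □p holds vacuously. ✓
u: successors {v}; p there: v:F. ✗
v: successors {s, w}; p there: s:T, w:T. ✓
w: successors {s}; p there: s:T. ✓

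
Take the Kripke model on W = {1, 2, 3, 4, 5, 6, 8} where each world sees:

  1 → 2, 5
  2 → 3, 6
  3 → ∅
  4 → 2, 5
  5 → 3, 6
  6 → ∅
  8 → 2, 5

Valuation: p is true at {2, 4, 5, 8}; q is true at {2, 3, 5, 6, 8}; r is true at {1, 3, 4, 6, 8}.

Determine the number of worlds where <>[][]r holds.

5

1: successors {2, 5}; [][]r there: 2:T, 5:T. ✓
2: successors {3, 6}; [][]r there: 3:T, 6:T. ✓
3: no successors, so <>[][]r fails. ✗
4: successors {2, 5}; [][]r there: 2:T, 5:T. ✓
5: successors {3, 6}; [][]r there: 3:T, 6:T. ✓
6: no successors, so <>[][]r fails. ✗
8: successors {2, 5}; [][]r there: 2:T, 5:T. ✓
Satisfying worlds: {1, 2, 4, 5, 8}.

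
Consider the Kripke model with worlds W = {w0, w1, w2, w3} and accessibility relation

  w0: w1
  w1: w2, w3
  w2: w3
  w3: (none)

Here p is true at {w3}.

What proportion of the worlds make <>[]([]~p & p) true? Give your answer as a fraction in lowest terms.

1/2

w0: successors {w1}; []([]~p & p) there: w1:F. ✗
w1: successors {w2, w3}; []([]~p & p) there: w2:T, w3:T. ✓
w2: successors {w3}; []([]~p & p) there: w3:T. ✓
w3: no successors, so <>[]([]~p & p) fails. ✗
That's 2 of 4 worlds, so 2/4 = 1/2.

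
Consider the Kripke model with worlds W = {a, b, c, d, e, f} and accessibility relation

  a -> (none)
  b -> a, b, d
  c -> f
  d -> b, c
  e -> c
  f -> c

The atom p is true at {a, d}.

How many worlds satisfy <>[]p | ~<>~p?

2

a: <>[]p is F, ~<>~p is T. ✓
b: <>[]p is T, ~<>~p is F. ✓
c: <>[]p is F, ~<>~p is F. ✗
d: <>[]p is F, ~<>~p is F. ✗
e: <>[]p is F, ~<>~p is F. ✗
f: <>[]p is F, ~<>~p is F. ✗
Satisfying worlds: {a, b}.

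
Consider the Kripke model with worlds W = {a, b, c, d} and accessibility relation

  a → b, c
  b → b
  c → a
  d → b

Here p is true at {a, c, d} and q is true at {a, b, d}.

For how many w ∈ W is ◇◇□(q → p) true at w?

1

a: successors {b, c}; ◇□(q → p) there: b:F, c:F. ✗
b: successors {b}; ◇□(q → p) there: b:F. ✗
c: successors {a}; ◇□(q → p) there: a:T. ✓
d: successors {b}; ◇□(q → p) there: b:F. ✗
Satisfying worlds: {c}.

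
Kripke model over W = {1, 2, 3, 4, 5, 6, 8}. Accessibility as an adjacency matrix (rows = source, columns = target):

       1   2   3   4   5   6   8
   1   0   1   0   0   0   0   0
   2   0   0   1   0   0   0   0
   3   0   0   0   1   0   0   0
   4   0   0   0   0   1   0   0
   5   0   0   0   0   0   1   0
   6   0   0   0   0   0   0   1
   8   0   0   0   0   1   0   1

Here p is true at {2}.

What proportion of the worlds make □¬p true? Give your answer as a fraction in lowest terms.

6/7

1: successors {2}; ¬p there: 2:F. ✗
2: successors {3}; ¬p there: 3:T. ✓
3: successors {4}; ¬p there: 4:T. ✓
4: successors {5}; ¬p there: 5:T. ✓
5: successors {6}; ¬p there: 6:T. ✓
6: successors {8}; ¬p there: 8:T. ✓
8: successors {5, 8}; ¬p there: 5:T, 8:T. ✓
That's 6 of 7 worlds, so 6/7.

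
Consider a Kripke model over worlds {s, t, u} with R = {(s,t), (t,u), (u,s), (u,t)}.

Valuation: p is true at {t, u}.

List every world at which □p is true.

s: successors {t}; p there: t:T. ✓
t: successors {u}; p there: u:T. ✓
u: successors {s, t}; p there: s:F, t:T. ✗

{s, t}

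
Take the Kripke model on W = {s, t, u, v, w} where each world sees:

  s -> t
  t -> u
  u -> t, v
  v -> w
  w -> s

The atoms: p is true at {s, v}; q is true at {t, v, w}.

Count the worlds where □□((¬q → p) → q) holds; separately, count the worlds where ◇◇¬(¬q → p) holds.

4 and 2

For □□((¬q → p) → q):
s: successors {t}; □((¬q → p) → q) there: t:T. ✓
t: successors {u}; □((¬q → p) → q) there: u:T. ✓
u: successors {t, v}; □((¬q → p) → q) there: t:T, v:T. ✓
v: successors {w}; □((¬q → p) → q) there: w:F. ✗
w: successors {s}; □((¬q → p) → q) there: s:T. ✓
— 4 worlds.
For ◇◇¬(¬q → p):
s: successors {t}; ◇¬(¬q → p) there: t:T. ✓
t: successors {u}; ◇¬(¬q → p) there: u:F. ✗
u: successors {t, v}; ◇¬(¬q → p) there: t:T, v:F. ✓
v: successors {w}; ◇¬(¬q → p) there: w:F. ✗
w: successors {s}; ◇¬(¬q → p) there: s:F. ✗
— 2 worlds.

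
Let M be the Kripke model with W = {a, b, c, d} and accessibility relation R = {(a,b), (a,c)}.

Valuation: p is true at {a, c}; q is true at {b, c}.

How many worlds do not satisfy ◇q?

3

a: successors {b, c}; q there: b:T, c:T. ✓
b: no successors, so ◇q fails. ✗
c: no successors, so ◇q fails. ✗
d: no successors, so ◇q fails. ✗
Satisfying worlds: {a}.
So ◇q fails at the other 3 worlds.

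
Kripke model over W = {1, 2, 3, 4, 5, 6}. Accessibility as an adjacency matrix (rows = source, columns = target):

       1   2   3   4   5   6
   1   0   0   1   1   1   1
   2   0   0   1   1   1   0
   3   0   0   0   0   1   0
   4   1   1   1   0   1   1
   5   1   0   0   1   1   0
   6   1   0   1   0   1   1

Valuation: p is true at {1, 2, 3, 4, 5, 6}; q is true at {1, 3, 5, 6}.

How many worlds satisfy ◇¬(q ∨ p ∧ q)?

1: successors {3, 4, 5, 6}; ¬(q ∨ p ∧ q) there: 3:F, 4:T, 5:F, 6:F. ✓
2: successors {3, 4, 5}; ¬(q ∨ p ∧ q) there: 3:F, 4:T, 5:F. ✓
3: successors {5}; ¬(q ∨ p ∧ q) there: 5:F. ✗
4: successors {1, 2, 3, 5, 6}; ¬(q ∨ p ∧ q) there: 1:F, 2:T, 3:F, 5:F, 6:F. ✓
5: successors {1, 4, 5}; ¬(q ∨ p ∧ q) there: 1:F, 4:T, 5:F. ✓
6: successors {1, 3, 5, 6}; ¬(q ∨ p ∧ q) there: 1:F, 3:F, 5:F, 6:F. ✗
Satisfying worlds: {1, 2, 4, 5}.

4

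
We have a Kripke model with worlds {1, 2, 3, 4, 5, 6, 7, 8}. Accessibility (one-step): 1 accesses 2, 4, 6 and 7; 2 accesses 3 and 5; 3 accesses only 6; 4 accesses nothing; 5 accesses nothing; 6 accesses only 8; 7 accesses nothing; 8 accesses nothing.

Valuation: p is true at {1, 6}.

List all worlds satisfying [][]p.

1: successors {2, 4, 6, 7}; []p there: 2:F, 4:T, 6:F, 7:T. ✗
2: successors {3, 5}; []p there: 3:T, 5:T. ✓
3: successors {6}; []p there: 6:F. ✗
4: no successors, so [][]p holds vacuously. ✓
5: no successors, so [][]p holds vacuously. ✓
6: successors {8}; []p there: 8:T. ✓
7: no successors, so [][]p holds vacuously. ✓
8: no successors, so [][]p holds vacuously. ✓

{2, 4, 5, 6, 7, 8}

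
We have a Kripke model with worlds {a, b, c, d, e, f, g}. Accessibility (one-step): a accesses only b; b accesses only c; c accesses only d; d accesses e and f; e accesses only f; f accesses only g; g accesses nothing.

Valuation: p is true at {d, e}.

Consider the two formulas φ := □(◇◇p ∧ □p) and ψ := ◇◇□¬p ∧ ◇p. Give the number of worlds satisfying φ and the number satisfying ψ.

2 and 2

For □(◇◇p ∧ □p):
a: successors {b}; ◇◇p ∧ □p there: b:F. ✗
b: successors {c}; ◇◇p ∧ □p there: c:T. ✓
c: successors {d}; ◇◇p ∧ □p there: d:F. ✗
d: successors {e, f}; ◇◇p ∧ □p there: e:F, f:F. ✗
e: successors {f}; ◇◇p ∧ □p there: f:F. ✗
f: successors {g}; ◇◇p ∧ □p there: g:F. ✗
g: no successors, so □(◇◇p ∧ □p) holds vacuously. ✓
— 2 worlds.
For ◇◇□¬p ∧ ◇p:
a: ◇◇□¬p is F, ◇p is F. ✗
b: ◇◇□¬p is F, ◇p is F. ✗
c: ◇◇□¬p is T, ◇p is T. ✓
d: ◇◇□¬p is T, ◇p is T. ✓
e: ◇◇□¬p is T, ◇p is F. ✗
f: ◇◇□¬p is F, ◇p is F. ✗
g: ◇◇□¬p is F, ◇p is F. ✗
— 2 worlds.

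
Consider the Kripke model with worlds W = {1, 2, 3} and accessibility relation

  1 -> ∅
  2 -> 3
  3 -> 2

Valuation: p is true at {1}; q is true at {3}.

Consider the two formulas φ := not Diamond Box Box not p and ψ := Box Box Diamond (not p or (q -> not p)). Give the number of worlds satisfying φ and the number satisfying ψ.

1 and 3

For not Diamond Box Box not p:
1: Diamond Box Box not p is F. ✓
2: Diamond Box Box not p is T. ✗
3: Diamond Box Box not p is T. ✗
— 1 world.
For Box Box Diamond (not p or (q -> not p)):
1: no successors, so Box Box Diamond (not p or (q -> not p)) holds vacuously. ✓
2: successors {3}; Box Diamond (not p or (q -> not p)) there: 3:T. ✓
3: successors {2}; Box Diamond (not p or (q -> not p)) there: 2:T. ✓
— 3 worlds.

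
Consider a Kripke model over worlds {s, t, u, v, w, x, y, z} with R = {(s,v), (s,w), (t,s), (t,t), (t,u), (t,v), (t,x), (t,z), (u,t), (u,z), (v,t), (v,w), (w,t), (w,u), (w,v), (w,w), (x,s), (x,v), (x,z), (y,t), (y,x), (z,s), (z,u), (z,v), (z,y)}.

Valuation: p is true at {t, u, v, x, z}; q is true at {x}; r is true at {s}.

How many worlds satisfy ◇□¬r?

s: successors {v, w}; □¬r there: v:T, w:T. ✓
t: successors {s, t, u, v, x, z}; □¬r there: s:T, t:F, u:T, v:T, x:F, z:F. ✓
u: successors {t, z}; □¬r there: t:F, z:F. ✗
v: successors {t, w}; □¬r there: t:F, w:T. ✓
w: successors {t, u, v, w}; □¬r there: t:F, u:T, v:T, w:T. ✓
x: successors {s, v, z}; □¬r there: s:T, v:T, z:F. ✓
y: successors {t, x}; □¬r there: t:F, x:F. ✗
z: successors {s, u, v, y}; □¬r there: s:T, u:T, v:T, y:T. ✓
Satisfying worlds: {s, t, v, w, x, z}.

6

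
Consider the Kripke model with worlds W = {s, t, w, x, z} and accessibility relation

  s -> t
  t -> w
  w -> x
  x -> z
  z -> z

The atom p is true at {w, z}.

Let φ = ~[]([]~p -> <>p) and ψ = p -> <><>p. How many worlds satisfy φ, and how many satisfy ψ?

1 and 5

For ~[]([]~p -> <>p):
s: []([]~p -> <>p) is T. ✗
t: []([]~p -> <>p) is F. ✓
w: []([]~p -> <>p) is T. ✗
x: []([]~p -> <>p) is T. ✗
z: []([]~p -> <>p) is T. ✗
— 1 world.
For p -> <><>p:
s: p is F, <><>p is T. ✓
t: p is F, <><>p is F. ✓
w: p is T, <><>p is T. ✓
x: p is F, <><>p is T. ✓
z: p is T, <><>p is T. ✓
— 5 worlds.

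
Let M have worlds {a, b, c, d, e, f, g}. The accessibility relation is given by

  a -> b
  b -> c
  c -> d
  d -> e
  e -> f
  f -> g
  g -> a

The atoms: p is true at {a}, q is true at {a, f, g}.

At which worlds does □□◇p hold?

a: successors {b}; □◇p there: b:F. ✗
b: successors {c}; □◇p there: c:F. ✗
c: successors {d}; □◇p there: d:F. ✗
d: successors {e}; □◇p there: e:F. ✗
e: successors {f}; □◇p there: f:T. ✓
f: successors {g}; □◇p there: g:F. ✗
g: successors {a}; □◇p there: a:F. ✗

{e}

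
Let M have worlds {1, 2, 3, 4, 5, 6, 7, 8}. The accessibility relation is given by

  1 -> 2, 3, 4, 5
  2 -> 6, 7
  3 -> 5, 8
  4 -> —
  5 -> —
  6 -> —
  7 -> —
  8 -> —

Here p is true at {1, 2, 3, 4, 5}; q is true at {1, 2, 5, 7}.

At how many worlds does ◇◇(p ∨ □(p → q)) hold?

1

1: successors {2, 3, 4, 5}; ◇(p ∨ □(p → q)) there: 2:T, 3:T, 4:F, 5:F. ✓
2: successors {6, 7}; ◇(p ∨ □(p → q)) there: 6:F, 7:F. ✗
3: successors {5, 8}; ◇(p ∨ □(p → q)) there: 5:F, 8:F. ✗
4: no successors, so ◇◇(p ∨ □(p → q)) fails. ✗
5: no successors, so ◇◇(p ∨ □(p → q)) fails. ✗
6: no successors, so ◇◇(p ∨ □(p → q)) fails. ✗
7: no successors, so ◇◇(p ∨ □(p → q)) fails. ✗
8: no successors, so ◇◇(p ∨ □(p → q)) fails. ✗
Satisfying worlds: {1}.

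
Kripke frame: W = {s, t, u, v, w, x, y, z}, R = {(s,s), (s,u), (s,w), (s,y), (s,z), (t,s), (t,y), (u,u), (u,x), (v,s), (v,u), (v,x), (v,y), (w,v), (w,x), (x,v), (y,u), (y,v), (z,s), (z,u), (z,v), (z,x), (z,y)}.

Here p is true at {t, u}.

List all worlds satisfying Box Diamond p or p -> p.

{s, t, u, v, w, z}

s: Box Diamond p or p is F, p is F. ✓
t: Box Diamond p or p is T, p is T. ✓
u: Box Diamond p or p is T, p is T. ✓
v: Box Diamond p or p is F, p is F. ✓
w: Box Diamond p or p is F, p is F. ✓
x: Box Diamond p or p is T, p is F. ✗
y: Box Diamond p or p is T, p is F. ✗
z: Box Diamond p or p is F, p is F. ✓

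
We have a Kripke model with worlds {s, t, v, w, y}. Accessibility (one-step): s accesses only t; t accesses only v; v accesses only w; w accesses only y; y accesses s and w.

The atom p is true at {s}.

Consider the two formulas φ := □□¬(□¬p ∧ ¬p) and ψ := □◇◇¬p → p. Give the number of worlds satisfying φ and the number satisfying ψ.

1 and 1

For □□¬(□¬p ∧ ¬p):
s: successors {t}; □¬(□¬p ∧ ¬p) there: t:F. ✗
t: successors {v}; □¬(□¬p ∧ ¬p) there: v:F. ✗
v: successors {w}; □¬(□¬p ∧ ¬p) there: w:T. ✓
w: successors {y}; □¬(□¬p ∧ ¬p) there: y:F. ✗
y: successors {s, w}; □¬(□¬p ∧ ¬p) there: s:F, w:T. ✗
— 1 world.
For □◇◇¬p → p:
s: □◇◇¬p is T, p is T. ✓
t: □◇◇¬p is T, p is F. ✗
v: □◇◇¬p is T, p is F. ✗
w: □◇◇¬p is T, p is F. ✗
y: □◇◇¬p is T, p is F. ✗
— 1 world.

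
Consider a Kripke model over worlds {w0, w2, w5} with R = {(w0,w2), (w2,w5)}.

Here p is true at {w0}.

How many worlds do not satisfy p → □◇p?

1

w0: p is T, □◇p is F. ✗
w2: p is F, □◇p is F. ✓
w5: p is F, □◇p is T. ✓
Satisfying worlds: {w2, w5}.
So p → □◇p fails at the other 1 world.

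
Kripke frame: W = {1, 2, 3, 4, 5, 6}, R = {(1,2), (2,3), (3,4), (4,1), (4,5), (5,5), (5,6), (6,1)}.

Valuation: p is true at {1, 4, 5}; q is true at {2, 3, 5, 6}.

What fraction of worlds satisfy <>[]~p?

1: successors {2}; []~p there: 2:T. ✓
2: successors {3}; []~p there: 3:F. ✗
3: successors {4}; []~p there: 4:F. ✗
4: successors {1, 5}; []~p there: 1:T, 5:F. ✓
5: successors {5, 6}; []~p there: 5:F, 6:F. ✗
6: successors {1}; []~p there: 1:T. ✓
That's 3 of 6 worlds, so 3/6 = 1/2.

1/2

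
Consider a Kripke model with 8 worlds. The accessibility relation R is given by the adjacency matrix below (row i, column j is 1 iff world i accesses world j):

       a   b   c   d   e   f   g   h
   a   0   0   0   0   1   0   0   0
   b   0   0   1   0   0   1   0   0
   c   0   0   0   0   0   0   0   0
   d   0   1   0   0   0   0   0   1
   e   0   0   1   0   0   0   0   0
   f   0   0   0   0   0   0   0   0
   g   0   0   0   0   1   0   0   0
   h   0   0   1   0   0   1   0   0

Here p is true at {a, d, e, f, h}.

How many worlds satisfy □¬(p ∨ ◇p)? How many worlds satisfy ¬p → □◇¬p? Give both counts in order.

3 and 7

For □¬(p ∨ ◇p):
a: successors {e}; ¬(p ∨ ◇p) there: e:F. ✗
b: successors {c, f}; ¬(p ∨ ◇p) there: c:T, f:F. ✗
c: no successors, so □¬(p ∨ ◇p) holds vacuously. ✓
d: successors {b, h}; ¬(p ∨ ◇p) there: b:F, h:F. ✗
e: successors {c}; ¬(p ∨ ◇p) there: c:T. ✓
f: no successors, so □¬(p ∨ ◇p) holds vacuously. ✓
g: successors {e}; ¬(p ∨ ◇p) there: e:F. ✗
h: successors {c, f}; ¬(p ∨ ◇p) there: c:T, f:F. ✗
— 3 worlds.
For ¬p → □◇¬p:
a: ¬p is F, □◇¬p is T. ✓
b: ¬p is T, □◇¬p is F. ✗
c: ¬p is T, □◇¬p is T. ✓
d: ¬p is F, □◇¬p is T. ✓
e: ¬p is F, □◇¬p is F. ✓
f: ¬p is F, □◇¬p is T. ✓
g: ¬p is T, □◇¬p is T. ✓
h: ¬p is F, □◇¬p is F. ✓
— 7 worlds.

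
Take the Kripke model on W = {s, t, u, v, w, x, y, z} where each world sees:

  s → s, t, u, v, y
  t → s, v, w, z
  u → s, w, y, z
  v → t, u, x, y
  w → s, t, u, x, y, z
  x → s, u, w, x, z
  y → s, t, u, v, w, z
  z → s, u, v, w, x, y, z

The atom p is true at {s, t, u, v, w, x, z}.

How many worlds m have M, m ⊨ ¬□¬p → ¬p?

s: ¬□¬p is T, ¬p is F. ✗
t: ¬□¬p is T, ¬p is F. ✗
u: ¬□¬p is T, ¬p is F. ✗
v: ¬□¬p is T, ¬p is F. ✗
w: ¬□¬p is T, ¬p is F. ✗
x: ¬□¬p is T, ¬p is F. ✗
y: ¬□¬p is T, ¬p is T. ✓
z: ¬□¬p is T, ¬p is F. ✗
Satisfying worlds: {y}.

1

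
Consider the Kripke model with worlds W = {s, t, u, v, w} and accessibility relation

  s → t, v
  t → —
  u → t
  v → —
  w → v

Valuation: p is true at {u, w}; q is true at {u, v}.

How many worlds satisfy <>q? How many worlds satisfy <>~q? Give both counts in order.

For <>q:
s: successors {t, v}; q there: t:F, v:T. ✓
t: no successors, so <>q fails. ✗
u: successors {t}; q there: t:F. ✗
v: no successors, so <>q fails. ✗
w: successors {v}; q there: v:T. ✓
— 2 worlds.
For <>~q:
s: successors {t, v}; ~q there: t:T, v:F. ✓
t: no successors, so <>~q fails. ✗
u: successors {t}; ~q there: t:T. ✓
v: no successors, so <>~q fails. ✗
w: successors {v}; ~q there: v:F. ✗
— 2 worlds.

2 and 2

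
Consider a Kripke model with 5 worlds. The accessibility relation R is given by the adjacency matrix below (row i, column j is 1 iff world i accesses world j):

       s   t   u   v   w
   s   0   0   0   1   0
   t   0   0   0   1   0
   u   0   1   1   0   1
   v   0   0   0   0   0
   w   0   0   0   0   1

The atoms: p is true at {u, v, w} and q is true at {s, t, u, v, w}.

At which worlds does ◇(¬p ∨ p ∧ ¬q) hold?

s: successors {v}; ¬p ∨ p ∧ ¬q there: v:F. ✗
t: successors {v}; ¬p ∨ p ∧ ¬q there: v:F. ✗
u: successors {t, u, w}; ¬p ∨ p ∧ ¬q there: t:T, u:F, w:F. ✓
v: no successors, so ◇(¬p ∨ p ∧ ¬q) fails. ✗
w: successors {w}; ¬p ∨ p ∧ ¬q there: w:F. ✗

{u}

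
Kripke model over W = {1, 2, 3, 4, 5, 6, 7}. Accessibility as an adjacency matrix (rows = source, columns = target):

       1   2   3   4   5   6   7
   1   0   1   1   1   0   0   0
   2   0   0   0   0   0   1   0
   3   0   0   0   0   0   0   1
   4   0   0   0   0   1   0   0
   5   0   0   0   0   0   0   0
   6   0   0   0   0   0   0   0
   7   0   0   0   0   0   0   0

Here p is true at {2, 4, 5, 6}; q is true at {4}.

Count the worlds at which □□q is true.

1: successors {2, 3, 4}; □q there: 2:F, 3:F, 4:F. ✗
2: successors {6}; □q there: 6:T. ✓
3: successors {7}; □q there: 7:T. ✓
4: successors {5}; □q there: 5:T. ✓
5: no successors, so □□q holds vacuously. ✓
6: no successors, so □□q holds vacuously. ✓
7: no successors, so □□q holds vacuously. ✓
Satisfying worlds: {2, 3, 4, 5, 6, 7}.

6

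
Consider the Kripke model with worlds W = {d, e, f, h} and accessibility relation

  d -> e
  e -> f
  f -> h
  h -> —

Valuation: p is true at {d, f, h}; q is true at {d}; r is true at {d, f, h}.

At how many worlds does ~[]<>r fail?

d: []<>r is T. ✗
e: []<>r is T. ✗
f: []<>r is F. ✓
h: []<>r is T. ✗
Satisfying worlds: {f}.
So ~[]<>r fails at the other 3 worlds.

3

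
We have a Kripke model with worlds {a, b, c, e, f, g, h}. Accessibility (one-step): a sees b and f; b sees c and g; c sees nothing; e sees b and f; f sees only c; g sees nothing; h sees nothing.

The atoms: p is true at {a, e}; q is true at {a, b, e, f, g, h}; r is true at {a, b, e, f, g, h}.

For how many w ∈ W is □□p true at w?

5

a: successors {b, f}; □p there: b:F, f:F. ✗
b: successors {c, g}; □p there: c:T, g:T. ✓
c: no successors, so □□p holds vacuously. ✓
e: successors {b, f}; □p there: b:F, f:F. ✗
f: successors {c}; □p there: c:T. ✓
g: no successors, so □□p holds vacuously. ✓
h: no successors, so □□p holds vacuously. ✓
Satisfying worlds: {b, c, f, g, h}.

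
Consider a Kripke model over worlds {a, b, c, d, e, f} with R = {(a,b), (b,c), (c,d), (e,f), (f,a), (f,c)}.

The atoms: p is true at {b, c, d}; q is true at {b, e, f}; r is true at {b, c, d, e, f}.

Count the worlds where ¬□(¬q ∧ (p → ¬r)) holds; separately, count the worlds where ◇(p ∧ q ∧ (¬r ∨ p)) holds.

5 and 1

For ¬□(¬q ∧ (p → ¬r)):
a: □(¬q ∧ (p → ¬r)) is F. ✓
b: □(¬q ∧ (p → ¬r)) is F. ✓
c: □(¬q ∧ (p → ¬r)) is F. ✓
d: □(¬q ∧ (p → ¬r)) is T. ✗
e: □(¬q ∧ (p → ¬r)) is F. ✓
f: □(¬q ∧ (p → ¬r)) is F. ✓
— 5 worlds.
For ◇(p ∧ q ∧ (¬r ∨ p)):
a: successors {b}; p ∧ q ∧ (¬r ∨ p) there: b:T. ✓
b: successors {c}; p ∧ q ∧ (¬r ∨ p) there: c:F. ✗
c: successors {d}; p ∧ q ∧ (¬r ∨ p) there: d:F. ✗
d: no successors, so ◇(p ∧ q ∧ (¬r ∨ p)) fails. ✗
e: successors {f}; p ∧ q ∧ (¬r ∨ p) there: f:F. ✗
f: successors {a, c}; p ∧ q ∧ (¬r ∨ p) there: a:F, c:F. ✗
— 1 world.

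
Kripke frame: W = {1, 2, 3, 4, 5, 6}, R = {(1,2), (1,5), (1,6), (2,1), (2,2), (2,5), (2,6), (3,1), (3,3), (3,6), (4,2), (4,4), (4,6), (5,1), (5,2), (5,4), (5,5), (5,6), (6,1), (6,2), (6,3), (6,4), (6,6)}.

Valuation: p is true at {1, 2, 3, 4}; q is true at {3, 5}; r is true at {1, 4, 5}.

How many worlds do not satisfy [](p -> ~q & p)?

2

1: successors {2, 5, 6}; p -> ~q & p there: 2:T, 5:T, 6:T. ✓
2: successors {1, 2, 5, 6}; p -> ~q & p there: 1:T, 2:T, 5:T, 6:T. ✓
3: successors {1, 3, 6}; p -> ~q & p there: 1:T, 3:F, 6:T. ✗
4: successors {2, 4, 6}; p -> ~q & p there: 2:T, 4:T, 6:T. ✓
5: successors {1, 2, 4, 5, 6}; p -> ~q & p there: 1:T, 2:T, 4:T, 5:T, 6:T. ✓
6: successors {1, 2, 3, 4, 6}; p -> ~q & p there: 1:T, 2:T, 3:F, 4:T, 6:T. ✗
Satisfying worlds: {1, 2, 4, 5}.
So [](p -> ~q & p) fails at the other 2 worlds.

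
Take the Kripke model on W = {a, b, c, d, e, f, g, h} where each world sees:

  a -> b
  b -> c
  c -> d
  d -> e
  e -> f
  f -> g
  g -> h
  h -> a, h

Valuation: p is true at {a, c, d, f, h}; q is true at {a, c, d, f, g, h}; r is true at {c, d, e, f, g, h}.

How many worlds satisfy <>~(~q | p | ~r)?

1

a: successors {b}; ~(~q | p | ~r) there: b:F. ✗
b: successors {c}; ~(~q | p | ~r) there: c:F. ✗
c: successors {d}; ~(~q | p | ~r) there: d:F. ✗
d: successors {e}; ~(~q | p | ~r) there: e:F. ✗
e: successors {f}; ~(~q | p | ~r) there: f:F. ✗
f: successors {g}; ~(~q | p | ~r) there: g:T. ✓
g: successors {h}; ~(~q | p | ~r) there: h:F. ✗
h: successors {a, h}; ~(~q | p | ~r) there: a:F, h:F. ✗
Satisfying worlds: {f}.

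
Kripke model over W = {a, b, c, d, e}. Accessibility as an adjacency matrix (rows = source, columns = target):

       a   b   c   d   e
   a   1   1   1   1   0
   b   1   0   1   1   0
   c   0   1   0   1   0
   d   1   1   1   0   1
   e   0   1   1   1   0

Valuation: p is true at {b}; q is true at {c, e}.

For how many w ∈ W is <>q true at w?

a: successors {a, b, c, d}; q there: a:F, b:F, c:T, d:F. ✓
b: successors {a, c, d}; q there: a:F, c:T, d:F. ✓
c: successors {b, d}; q there: b:F, d:F. ✗
d: successors {a, b, c, e}; q there: a:F, b:F, c:T, e:T. ✓
e: successors {b, c, d}; q there: b:F, c:T, d:F. ✓
Satisfying worlds: {a, b, d, e}.

4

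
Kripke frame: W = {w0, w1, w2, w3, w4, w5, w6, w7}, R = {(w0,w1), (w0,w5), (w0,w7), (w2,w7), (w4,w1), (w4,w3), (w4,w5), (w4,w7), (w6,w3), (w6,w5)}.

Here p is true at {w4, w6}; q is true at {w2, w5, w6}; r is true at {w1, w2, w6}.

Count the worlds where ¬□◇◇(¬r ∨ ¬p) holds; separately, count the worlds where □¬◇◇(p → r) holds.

For ¬□◇◇(¬r ∨ ¬p):
w0: □◇◇(¬r ∨ ¬p) is F. ✓
w1: □◇◇(¬r ∨ ¬p) is T. ✗
w2: □◇◇(¬r ∨ ¬p) is F. ✓
w3: □◇◇(¬r ∨ ¬p) is T. ✗
w4: □◇◇(¬r ∨ ¬p) is F. ✓
w5: □◇◇(¬r ∨ ¬p) is T. ✗
w6: □◇◇(¬r ∨ ¬p) is F. ✓
w7: □◇◇(¬r ∨ ¬p) is T. ✗
— 4 worlds.
For □¬◇◇(p → r):
w0: successors {w1, w5, w7}; ¬◇◇(p → r) there: w1:T, w5:T, w7:T. ✓
w1: no successors, so □¬◇◇(p → r) holds vacuously. ✓
w2: successors {w7}; ¬◇◇(p → r) there: w7:T. ✓
w3: no successors, so □¬◇◇(p → r) holds vacuously. ✓
w4: successors {w1, w3, w5, w7}; ¬◇◇(p → r) there: w1:T, w3:T, w5:T, w7:T. ✓
w5: no successors, so □¬◇◇(p → r) holds vacuously. ✓
w6: successors {w3, w5}; ¬◇◇(p → r) there: w3:T, w5:T. ✓
w7: no successors, so □¬◇◇(p → r) holds vacuously. ✓
— 8 worlds.

4 and 8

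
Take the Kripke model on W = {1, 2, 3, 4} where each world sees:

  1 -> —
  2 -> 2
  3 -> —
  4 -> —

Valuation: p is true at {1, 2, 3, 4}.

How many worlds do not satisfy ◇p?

3

1: no successors, so ◇p fails. ✗
2: successors {2}; p there: 2:T. ✓
3: no successors, so ◇p fails. ✗
4: no successors, so ◇p fails. ✗
Satisfying worlds: {2}.
So ◇p fails at the other 3 worlds.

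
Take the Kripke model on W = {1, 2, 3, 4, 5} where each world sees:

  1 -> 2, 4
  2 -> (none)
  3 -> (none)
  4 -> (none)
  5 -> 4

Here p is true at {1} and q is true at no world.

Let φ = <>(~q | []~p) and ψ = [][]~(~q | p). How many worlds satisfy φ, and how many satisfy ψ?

2 and 5

For <>(~q | []~p):
1: successors {2, 4}; ~q | []~p there: 2:T, 4:T. ✓
2: no successors, so <>(~q | []~p) fails. ✗
3: no successors, so <>(~q | []~p) fails. ✗
4: no successors, so <>(~q | []~p) fails. ✗
5: successors {4}; ~q | []~p there: 4:T. ✓
— 2 worlds.
For [][]~(~q | p):
1: successors {2, 4}; []~(~q | p) there: 2:T, 4:T. ✓
2: no successors, so [][]~(~q | p) holds vacuously. ✓
3: no successors, so [][]~(~q | p) holds vacuously. ✓
4: no successors, so [][]~(~q | p) holds vacuously. ✓
5: successors {4}; []~(~q | p) there: 4:T. ✓
— 5 worlds.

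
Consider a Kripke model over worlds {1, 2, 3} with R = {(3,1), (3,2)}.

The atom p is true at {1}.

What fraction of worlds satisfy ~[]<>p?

1/3

1: []<>p is T. ✗
2: []<>p is T. ✗
3: []<>p is F. ✓
That's 1 of 3 worlds, so 1/3.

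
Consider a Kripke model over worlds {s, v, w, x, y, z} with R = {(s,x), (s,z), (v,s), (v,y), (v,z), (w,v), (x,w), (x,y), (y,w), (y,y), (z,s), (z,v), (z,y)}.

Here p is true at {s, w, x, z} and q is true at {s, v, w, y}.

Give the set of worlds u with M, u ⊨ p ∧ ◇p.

s: p is T, ◇p is T. ✓
v: p is F, ◇p is T. ✗
w: p is T, ◇p is F. ✗
x: p is T, ◇p is T. ✓
y: p is F, ◇p is T. ✗
z: p is T, ◇p is T. ✓

{s, x, z}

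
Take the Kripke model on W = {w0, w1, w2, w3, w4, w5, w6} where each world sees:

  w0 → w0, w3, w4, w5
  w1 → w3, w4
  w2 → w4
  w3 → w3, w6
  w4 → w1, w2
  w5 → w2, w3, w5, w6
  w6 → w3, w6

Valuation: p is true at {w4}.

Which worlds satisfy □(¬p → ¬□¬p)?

w0: successors {w0, w3, w4, w5}; ¬p → ¬□¬p there: w0:T, w3:F, w4:T, w5:F. ✗
w1: successors {w3, w4}; ¬p → ¬□¬p there: w3:F, w4:T. ✗
w2: successors {w4}; ¬p → ¬□¬p there: w4:T. ✓
w3: successors {w3, w6}; ¬p → ¬□¬p there: w3:F, w6:F. ✗
w4: successors {w1, w2}; ¬p → ¬□¬p there: w1:T, w2:T. ✓
w5: successors {w2, w3, w5, w6}; ¬p → ¬□¬p there: w2:T, w3:F, w5:F, w6:F. ✗
w6: successors {w3, w6}; ¬p → ¬□¬p there: w3:F, w6:F. ✗

{w2, w4}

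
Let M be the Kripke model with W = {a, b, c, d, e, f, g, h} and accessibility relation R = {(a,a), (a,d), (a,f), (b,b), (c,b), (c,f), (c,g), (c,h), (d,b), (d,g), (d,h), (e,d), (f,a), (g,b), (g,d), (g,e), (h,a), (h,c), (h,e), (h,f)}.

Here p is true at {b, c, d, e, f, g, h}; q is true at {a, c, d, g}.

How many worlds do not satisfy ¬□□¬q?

a: □□¬q is F. ✓
b: □□¬q is T. ✗
c: □□¬q is F. ✓
d: □□¬q is F. ✓
e: □□¬q is F. ✓
f: □□¬q is F. ✓
g: □□¬q is F. ✓
h: □□¬q is F. ✓
Satisfying worlds: {a, c, d, e, f, g, h}.
So ¬□□¬q fails at the other 1 world.

1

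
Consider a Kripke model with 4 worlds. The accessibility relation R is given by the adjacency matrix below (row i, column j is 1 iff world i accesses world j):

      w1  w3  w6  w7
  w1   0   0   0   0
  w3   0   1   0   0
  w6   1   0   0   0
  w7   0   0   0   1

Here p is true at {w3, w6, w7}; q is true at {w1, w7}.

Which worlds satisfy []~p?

{w1, w6}

w1: no successors, so []~p holds vacuously. ✓
w3: successors {w3}; ~p there: w3:F. ✗
w6: successors {w1}; ~p there: w1:T. ✓
w7: successors {w7}; ~p there: w7:F. ✗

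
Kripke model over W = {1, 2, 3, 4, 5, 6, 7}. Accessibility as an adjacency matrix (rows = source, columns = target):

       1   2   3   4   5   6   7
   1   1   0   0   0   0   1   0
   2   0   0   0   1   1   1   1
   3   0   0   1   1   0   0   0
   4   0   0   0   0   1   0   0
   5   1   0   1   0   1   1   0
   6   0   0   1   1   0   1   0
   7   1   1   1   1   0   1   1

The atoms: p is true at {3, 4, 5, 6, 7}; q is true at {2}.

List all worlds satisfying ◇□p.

{1, 2, 3, 5, 6, 7}

1: successors {1, 6}; □p there: 1:F, 6:T. ✓
2: successors {4, 5, 6, 7}; □p there: 4:T, 5:F, 6:T, 7:F. ✓
3: successors {3, 4}; □p there: 3:T, 4:T. ✓
4: successors {5}; □p there: 5:F. ✗
5: successors {1, 3, 5, 6}; □p there: 1:F, 3:T, 5:F, 6:T. ✓
6: successors {3, 4, 6}; □p there: 3:T, 4:T, 6:T. ✓
7: successors {1, 2, 3, 4, 6, 7}; □p there: 1:F, 2:T, 3:T, 4:T, 6:T, 7:F. ✓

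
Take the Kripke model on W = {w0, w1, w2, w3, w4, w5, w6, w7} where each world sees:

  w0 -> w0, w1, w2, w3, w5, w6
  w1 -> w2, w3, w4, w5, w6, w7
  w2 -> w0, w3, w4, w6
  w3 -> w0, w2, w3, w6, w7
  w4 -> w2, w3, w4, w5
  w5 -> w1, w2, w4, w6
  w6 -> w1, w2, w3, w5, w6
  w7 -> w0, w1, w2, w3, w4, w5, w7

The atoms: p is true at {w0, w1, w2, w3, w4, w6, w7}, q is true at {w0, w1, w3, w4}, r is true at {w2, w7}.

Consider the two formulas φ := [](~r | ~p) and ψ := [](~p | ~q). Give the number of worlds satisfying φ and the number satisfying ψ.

1 and 0

For [](~r | ~p):
w0: successors {w0, w1, w2, w3, w5, w6}; ~r | ~p there: w0:T, w1:T, w2:F, w3:T, w5:T, w6:T. ✗
w1: successors {w2, w3, w4, w5, w6, w7}; ~r | ~p there: w2:F, w3:T, w4:T, w5:T, w6:T, w7:F. ✗
w2: successors {w0, w3, w4, w6}; ~r | ~p there: w0:T, w3:T, w4:T, w6:T. ✓
w3: successors {w0, w2, w3, w6, w7}; ~r | ~p there: w0:T, w2:F, w3:T, w6:T, w7:F. ✗
w4: successors {w2, w3, w4, w5}; ~r | ~p there: w2:F, w3:T, w4:T, w5:T. ✗
w5: successors {w1, w2, w4, w6}; ~r | ~p there: w1:T, w2:F, w4:T, w6:T. ✗
w6: successors {w1, w2, w3, w5, w6}; ~r | ~p there: w1:T, w2:F, w3:T, w5:T, w6:T. ✗
w7: successors {w0, w1, w2, w3, w4, w5, w7}; ~r | ~p there: w0:T, w1:T, w2:F, w3:T, w4:T, w5:T, w7:F. ✗
— 1 world.
For [](~p | ~q):
w0: successors {w0, w1, w2, w3, w5, w6}; ~p | ~q there: w0:F, w1:F, w2:T, w3:F, w5:T, w6:T. ✗
w1: successors {w2, w3, w4, w5, w6, w7}; ~p | ~q there: w2:T, w3:F, w4:F, w5:T, w6:T, w7:T. ✗
w2: successors {w0, w3, w4, w6}; ~p | ~q there: w0:F, w3:F, w4:F, w6:T. ✗
w3: successors {w0, w2, w3, w6, w7}; ~p | ~q there: w0:F, w2:T, w3:F, w6:T, w7:T. ✗
w4: successors {w2, w3, w4, w5}; ~p | ~q there: w2:T, w3:F, w4:F, w5:T. ✗
w5: successors {w1, w2, w4, w6}; ~p | ~q there: w1:F, w2:T, w4:F, w6:T. ✗
w6: successors {w1, w2, w3, w5, w6}; ~p | ~q there: w1:F, w2:T, w3:F, w5:T, w6:T. ✗
w7: successors {w0, w1, w2, w3, w4, w5, w7}; ~p | ~q there: w0:F, w1:F, w2:T, w3:F, w4:F, w5:T, w7:T. ✗
— 0 worlds.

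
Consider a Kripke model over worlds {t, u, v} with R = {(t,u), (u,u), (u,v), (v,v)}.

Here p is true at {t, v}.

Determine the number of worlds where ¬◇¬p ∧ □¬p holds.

0

t: ¬◇¬p is F, □¬p is T. ✗
u: ¬◇¬p is F, □¬p is F. ✗
v: ¬◇¬p is T, □¬p is F. ✗
Satisfying worlds: ∅.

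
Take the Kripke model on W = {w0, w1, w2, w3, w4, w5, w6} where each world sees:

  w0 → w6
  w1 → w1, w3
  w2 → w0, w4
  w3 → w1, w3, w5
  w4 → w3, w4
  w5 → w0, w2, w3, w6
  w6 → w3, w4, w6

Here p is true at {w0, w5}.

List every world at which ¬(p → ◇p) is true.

{w0}

w0: p → ◇p is F. ✓
w1: p → ◇p is T. ✗
w2: p → ◇p is T. ✗
w3: p → ◇p is T. ✗
w4: p → ◇p is T. ✗
w5: p → ◇p is T. ✗
w6: p → ◇p is T. ✗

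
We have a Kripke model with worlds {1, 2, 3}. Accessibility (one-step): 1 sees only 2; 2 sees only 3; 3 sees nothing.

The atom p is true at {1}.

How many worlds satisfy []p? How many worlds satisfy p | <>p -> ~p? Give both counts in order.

1 and 2

For []p:
1: successors {2}; p there: 2:F. ✗
2: successors {3}; p there: 3:F. ✗
3: no successors, so []p holds vacuously. ✓
— 1 world.
For p | <>p -> ~p:
1: p | <>p is T, ~p is F. ✗
2: p | <>p is F, ~p is T. ✓
3: p | <>p is F, ~p is T. ✓
— 2 worlds.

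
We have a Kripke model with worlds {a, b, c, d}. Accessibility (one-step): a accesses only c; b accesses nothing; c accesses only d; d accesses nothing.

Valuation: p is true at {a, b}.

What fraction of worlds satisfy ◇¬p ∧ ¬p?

1/4

a: ◇¬p is T, ¬p is F. ✗
b: ◇¬p is F, ¬p is F. ✗
c: ◇¬p is T, ¬p is T. ✓
d: ◇¬p is F, ¬p is T. ✗
That's 1 of 4 worlds, so 1/4.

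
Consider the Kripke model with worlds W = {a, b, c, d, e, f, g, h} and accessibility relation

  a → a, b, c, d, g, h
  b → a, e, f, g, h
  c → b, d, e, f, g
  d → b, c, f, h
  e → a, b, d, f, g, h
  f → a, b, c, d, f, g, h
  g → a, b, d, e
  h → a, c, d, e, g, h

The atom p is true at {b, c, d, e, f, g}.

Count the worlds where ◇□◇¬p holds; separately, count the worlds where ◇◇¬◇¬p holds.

For ◇□◇¬p:
a: successors {a, b, c, d, g, h}; □◇¬p there: a:F, b:T, c:T, d:F, g:T, h:F. ✓
b: successors {a, e, f, g, h}; □◇¬p there: a:F, e:T, f:F, g:T, h:F. ✓
c: successors {b, d, e, f, g}; □◇¬p there: b:T, d:F, e:T, f:F, g:T. ✓
d: successors {b, c, f, h}; □◇¬p there: b:T, c:T, f:F, h:F. ✓
e: successors {a, b, d, f, g, h}; □◇¬p there: a:F, b:T, d:F, f:F, g:T, h:F. ✓
f: successors {a, b, c, d, f, g, h}; □◇¬p there: a:F, b:T, c:T, d:F, f:F, g:T, h:F. ✓
g: successors {a, b, d, e}; □◇¬p there: a:F, b:T, d:F, e:T. ✓
h: successors {a, c, d, e, g, h}; □◇¬p there: a:F, c:T, d:F, e:T, g:T, h:F. ✓
— 8 worlds.
For ◇◇¬◇¬p:
a: successors {a, b, c, d, g, h}; ◇¬◇¬p there: a:T, b:F, c:F, d:T, g:F, h:T. ✓
b: successors {a, e, f, g, h}; ◇¬◇¬p there: a:T, e:F, f:T, g:F, h:T. ✓
c: successors {b, d, e, f, g}; ◇¬◇¬p there: b:F, d:T, e:F, f:T, g:F. ✓
d: successors {b, c, f, h}; ◇¬◇¬p there: b:F, c:F, f:T, h:T. ✓
e: successors {a, b, d, f, g, h}; ◇¬◇¬p there: a:T, b:F, d:T, f:T, g:F, h:T. ✓
f: successors {a, b, c, d, f, g, h}; ◇¬◇¬p there: a:T, b:F, c:F, d:T, f:T, g:F, h:T. ✓
g: successors {a, b, d, e}; ◇¬◇¬p there: a:T, b:F, d:T, e:F. ✓
h: successors {a, c, d, e, g, h}; ◇¬◇¬p there: a:T, c:F, d:T, e:F, g:F, h:T. ✓
— 8 worlds.

8 and 8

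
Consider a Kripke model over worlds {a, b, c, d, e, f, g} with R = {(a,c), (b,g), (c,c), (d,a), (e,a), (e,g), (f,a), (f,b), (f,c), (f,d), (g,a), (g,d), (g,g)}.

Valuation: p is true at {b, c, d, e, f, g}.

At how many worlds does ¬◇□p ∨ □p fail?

a: ¬◇□p is F, □p is T. ✓
b: ¬◇□p is T, □p is T. ✓
c: ¬◇□p is F, □p is T. ✓
d: ¬◇□p is F, □p is F. ✗
e: ¬◇□p is F, □p is F. ✗
f: ¬◇□p is F, □p is F. ✗
g: ¬◇□p is F, □p is F. ✗
Satisfying worlds: {a, b, c}.
So ¬◇□p ∨ □p fails at the other 4 worlds.

4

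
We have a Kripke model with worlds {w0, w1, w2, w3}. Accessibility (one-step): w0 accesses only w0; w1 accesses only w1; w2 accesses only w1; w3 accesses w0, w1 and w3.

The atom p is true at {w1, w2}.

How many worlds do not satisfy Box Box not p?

w0: successors {w0}; Box not p there: w0:T. ✓
w1: successors {w1}; Box not p there: w1:F. ✗
w2: successors {w1}; Box not p there: w1:F. ✗
w3: successors {w0, w1, w3}; Box not p there: w0:T, w1:F, w3:F. ✗
Satisfying worlds: {w0}.
So Box Box not p fails at the other 3 worlds.

3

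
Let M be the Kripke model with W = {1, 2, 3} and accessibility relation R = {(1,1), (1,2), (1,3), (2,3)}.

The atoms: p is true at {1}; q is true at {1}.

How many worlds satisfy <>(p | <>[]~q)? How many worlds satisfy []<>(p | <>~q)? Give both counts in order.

For <>(p | <>[]~q):
1: successors {1, 2, 3}; p | <>[]~q there: 1:T, 2:T, 3:F. ✓
2: successors {3}; p | <>[]~q there: 3:F. ✗
3: no successors, so <>(p | <>[]~q) fails. ✗
— 1 world.
For []<>(p | <>~q):
1: successors {1, 2, 3}; <>(p | <>~q) there: 1:T, 2:F, 3:F. ✗
2: successors {3}; <>(p | <>~q) there: 3:F. ✗
3: no successors, so []<>(p | <>~q) holds vacuously. ✓
— 1 world.

1 and 1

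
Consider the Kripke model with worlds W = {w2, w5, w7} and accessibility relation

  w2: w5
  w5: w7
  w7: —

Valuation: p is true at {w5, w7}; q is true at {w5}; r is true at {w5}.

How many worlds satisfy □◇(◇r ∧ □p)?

w2: successors {w5}; ◇(◇r ∧ □p) there: w5:F. ✗
w5: successors {w7}; ◇(◇r ∧ □p) there: w7:F. ✗
w7: no successors, so □◇(◇r ∧ □p) holds vacuously. ✓
Satisfying worlds: {w7}.

1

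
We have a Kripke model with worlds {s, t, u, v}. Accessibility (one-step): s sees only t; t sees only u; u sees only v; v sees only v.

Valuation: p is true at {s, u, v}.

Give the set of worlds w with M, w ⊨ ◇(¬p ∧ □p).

s: successors {t}; ¬p ∧ □p there: t:T. ✓
t: successors {u}; ¬p ∧ □p there: u:F. ✗
u: successors {v}; ¬p ∧ □p there: v:F. ✗
v: successors {v}; ¬p ∧ □p there: v:F. ✗

{s}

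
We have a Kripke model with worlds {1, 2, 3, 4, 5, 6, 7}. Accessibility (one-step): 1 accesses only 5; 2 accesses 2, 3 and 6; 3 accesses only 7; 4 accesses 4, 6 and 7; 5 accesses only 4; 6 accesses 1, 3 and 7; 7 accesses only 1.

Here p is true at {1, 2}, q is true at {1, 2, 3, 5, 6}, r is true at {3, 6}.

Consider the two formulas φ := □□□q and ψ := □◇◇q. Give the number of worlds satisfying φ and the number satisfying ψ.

1 and 5

For □□□q:
1: successors {5}; □□q there: 5:F. ✗
2: successors {2, 3, 6}; □□q there: 2:F, 3:T, 6:F. ✗
3: successors {7}; □□q there: 7:T. ✓
4: successors {4, 6, 7}; □□q there: 4:F, 6:F, 7:T. ✗
5: successors {4}; □□q there: 4:F. ✗
6: successors {1, 3, 7}; □□q there: 1:F, 3:T, 7:T. ✗
7: successors {1}; □□q there: 1:F. ✗
— 1 world.
For □◇◇q:
1: successors {5}; ◇◇q there: 5:T. ✓
2: successors {2, 3, 6}; ◇◇q there: 2:T, 3:T, 6:T. ✓
3: successors {7}; ◇◇q there: 7:T. ✓
4: successors {4, 6, 7}; ◇◇q there: 4:T, 6:T, 7:T. ✓
5: successors {4}; ◇◇q there: 4:T. ✓
6: successors {1, 3, 7}; ◇◇q there: 1:F, 3:T, 7:T. ✗
7: successors {1}; ◇◇q there: 1:F. ✗
— 5 worlds.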